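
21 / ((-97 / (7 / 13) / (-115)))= 16905 / 1261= 13.41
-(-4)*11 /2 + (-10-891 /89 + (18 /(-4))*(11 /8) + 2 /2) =-4555 /1424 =-3.20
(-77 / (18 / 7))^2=290521 / 324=896.67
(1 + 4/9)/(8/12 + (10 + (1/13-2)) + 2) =169/1257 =0.13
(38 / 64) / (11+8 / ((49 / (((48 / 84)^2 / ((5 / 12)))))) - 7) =228095 / 1585792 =0.14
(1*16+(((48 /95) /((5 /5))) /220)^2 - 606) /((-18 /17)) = 136912633151 /245705625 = 557.22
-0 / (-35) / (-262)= 0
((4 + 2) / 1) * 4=24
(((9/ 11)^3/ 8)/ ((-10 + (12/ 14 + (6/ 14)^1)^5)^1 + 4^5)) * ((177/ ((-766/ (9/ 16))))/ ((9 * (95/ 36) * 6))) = -0.00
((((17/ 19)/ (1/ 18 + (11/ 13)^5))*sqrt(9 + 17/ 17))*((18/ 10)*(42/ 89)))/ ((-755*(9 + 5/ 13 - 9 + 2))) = -79758191916*sqrt(10)/ 92448526269575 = -0.00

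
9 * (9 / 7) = 81 / 7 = 11.57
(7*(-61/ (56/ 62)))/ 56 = -8.44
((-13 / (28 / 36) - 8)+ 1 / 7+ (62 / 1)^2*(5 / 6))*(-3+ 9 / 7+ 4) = 1068064 / 147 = 7265.74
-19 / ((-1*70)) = 0.27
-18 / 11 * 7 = -126 / 11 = -11.45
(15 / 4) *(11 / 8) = 165 / 32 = 5.16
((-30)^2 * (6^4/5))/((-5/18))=-839808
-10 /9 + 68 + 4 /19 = 11474 /171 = 67.10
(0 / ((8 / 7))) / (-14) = 0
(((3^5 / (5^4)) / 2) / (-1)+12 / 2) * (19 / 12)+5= 70961 / 5000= 14.19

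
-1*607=-607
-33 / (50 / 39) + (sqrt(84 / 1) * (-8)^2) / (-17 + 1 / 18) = -60.36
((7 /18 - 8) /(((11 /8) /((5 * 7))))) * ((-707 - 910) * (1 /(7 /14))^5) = 10024746.67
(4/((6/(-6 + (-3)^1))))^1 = -6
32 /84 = 8 /21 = 0.38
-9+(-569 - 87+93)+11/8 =-4565/8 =-570.62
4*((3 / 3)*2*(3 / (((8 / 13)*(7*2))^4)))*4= 85683 / 4917248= 0.02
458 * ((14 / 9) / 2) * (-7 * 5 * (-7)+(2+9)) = 820736 / 9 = 91192.89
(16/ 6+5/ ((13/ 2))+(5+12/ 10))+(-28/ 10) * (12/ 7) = 943/ 195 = 4.84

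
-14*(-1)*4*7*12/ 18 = 261.33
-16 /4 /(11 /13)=-4.73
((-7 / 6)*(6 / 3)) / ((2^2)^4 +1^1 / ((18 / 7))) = -42 / 4615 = -0.01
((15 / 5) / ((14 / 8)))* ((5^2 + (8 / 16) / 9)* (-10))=-429.52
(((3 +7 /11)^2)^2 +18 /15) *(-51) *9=-5915521314 /73205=-80807.61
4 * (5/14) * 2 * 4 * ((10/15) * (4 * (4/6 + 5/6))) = 320/7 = 45.71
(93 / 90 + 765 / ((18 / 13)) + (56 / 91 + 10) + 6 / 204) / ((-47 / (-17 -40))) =71069519 / 103870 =684.22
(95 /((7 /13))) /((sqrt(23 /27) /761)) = 2819505*sqrt(69) /161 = 145469.36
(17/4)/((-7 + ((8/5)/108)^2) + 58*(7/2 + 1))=309825/18516616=0.02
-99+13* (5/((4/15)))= 579/4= 144.75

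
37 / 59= 0.63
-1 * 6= -6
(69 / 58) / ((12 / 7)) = 161 / 232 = 0.69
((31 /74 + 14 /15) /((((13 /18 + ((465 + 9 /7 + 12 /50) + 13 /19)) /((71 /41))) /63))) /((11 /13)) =174126889755 /467331766693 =0.37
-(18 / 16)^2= -81 / 64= -1.27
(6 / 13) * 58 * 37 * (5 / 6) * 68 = 729640 / 13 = 56126.15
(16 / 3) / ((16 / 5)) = 5 / 3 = 1.67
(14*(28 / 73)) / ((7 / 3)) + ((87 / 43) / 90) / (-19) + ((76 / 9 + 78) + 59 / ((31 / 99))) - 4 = 273.16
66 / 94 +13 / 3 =710 / 141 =5.04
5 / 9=0.56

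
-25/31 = -0.81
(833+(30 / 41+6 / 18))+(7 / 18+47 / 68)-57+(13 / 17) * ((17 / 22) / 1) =214940485 / 276012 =778.74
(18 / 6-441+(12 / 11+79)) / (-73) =3937 / 803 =4.90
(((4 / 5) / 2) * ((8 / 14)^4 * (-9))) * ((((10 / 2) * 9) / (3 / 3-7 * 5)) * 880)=18247680 / 40817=447.06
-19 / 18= -1.06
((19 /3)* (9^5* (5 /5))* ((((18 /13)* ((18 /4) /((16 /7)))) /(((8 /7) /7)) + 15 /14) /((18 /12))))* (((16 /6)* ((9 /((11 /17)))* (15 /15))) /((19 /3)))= 207754281513 /8008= 25943341.85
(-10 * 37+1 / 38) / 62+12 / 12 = -11703 / 2356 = -4.97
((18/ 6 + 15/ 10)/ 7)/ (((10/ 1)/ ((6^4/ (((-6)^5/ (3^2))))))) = -0.10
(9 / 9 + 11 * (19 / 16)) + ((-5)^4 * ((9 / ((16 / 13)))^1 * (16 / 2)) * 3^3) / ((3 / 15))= 78975225 / 16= 4935951.56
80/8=10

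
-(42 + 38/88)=-1867/44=-42.43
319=319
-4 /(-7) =4 /7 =0.57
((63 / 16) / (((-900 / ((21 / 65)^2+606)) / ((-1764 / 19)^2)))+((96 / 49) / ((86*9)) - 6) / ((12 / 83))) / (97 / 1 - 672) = 66228341494756261 / 1663063396312500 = 39.82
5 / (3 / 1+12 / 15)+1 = 44 / 19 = 2.32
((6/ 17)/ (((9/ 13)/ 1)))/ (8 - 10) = -13/ 51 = -0.25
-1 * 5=-5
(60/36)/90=1/54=0.02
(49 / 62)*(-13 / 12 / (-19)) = 637 / 14136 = 0.05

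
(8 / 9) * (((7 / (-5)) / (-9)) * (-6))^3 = -21952 / 30375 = -0.72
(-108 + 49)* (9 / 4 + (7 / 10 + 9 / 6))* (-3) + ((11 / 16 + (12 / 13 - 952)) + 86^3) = 661328991 / 1040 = 635893.26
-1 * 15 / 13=-1.15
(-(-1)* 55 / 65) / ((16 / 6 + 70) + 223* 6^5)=0.00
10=10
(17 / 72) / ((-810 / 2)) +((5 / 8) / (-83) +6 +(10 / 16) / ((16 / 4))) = 59520851 / 9681120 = 6.15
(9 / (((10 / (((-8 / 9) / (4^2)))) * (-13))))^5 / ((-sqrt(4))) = -1 / 2376275200000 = -0.00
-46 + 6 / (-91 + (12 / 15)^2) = -34688 / 753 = -46.07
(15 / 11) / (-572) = -15 / 6292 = -0.00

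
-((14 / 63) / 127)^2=-0.00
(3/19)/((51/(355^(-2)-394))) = -49653849/40706075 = -1.22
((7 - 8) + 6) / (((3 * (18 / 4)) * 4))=0.09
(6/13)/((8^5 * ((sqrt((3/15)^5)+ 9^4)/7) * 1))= 430565625/28651897497387008-525 * sqrt(5)/28651897497387008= 0.00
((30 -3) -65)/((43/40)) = -1520/43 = -35.35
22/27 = 0.81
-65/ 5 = -13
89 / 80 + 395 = 396.11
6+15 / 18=41 / 6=6.83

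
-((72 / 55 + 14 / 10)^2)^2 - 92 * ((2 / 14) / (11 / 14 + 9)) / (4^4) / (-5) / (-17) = -36733730730603 / 681977780000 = -53.86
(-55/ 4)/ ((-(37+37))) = 55/ 296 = 0.19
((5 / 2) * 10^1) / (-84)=-25 / 84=-0.30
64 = 64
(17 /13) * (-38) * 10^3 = -646000 /13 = -49692.31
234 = 234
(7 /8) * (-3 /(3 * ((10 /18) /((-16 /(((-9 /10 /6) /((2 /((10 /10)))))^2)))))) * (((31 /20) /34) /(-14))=-248 /17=-14.59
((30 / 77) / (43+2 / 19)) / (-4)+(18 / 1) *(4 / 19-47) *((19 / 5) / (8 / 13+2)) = -4372922621 / 3573570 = -1223.68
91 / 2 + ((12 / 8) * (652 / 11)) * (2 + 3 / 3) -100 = 4669 / 22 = 212.23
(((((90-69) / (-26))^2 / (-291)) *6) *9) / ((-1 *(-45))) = -441 / 163930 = -0.00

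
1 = 1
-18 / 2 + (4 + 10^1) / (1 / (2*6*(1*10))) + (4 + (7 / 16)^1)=1675.44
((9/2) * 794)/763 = 3573/763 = 4.68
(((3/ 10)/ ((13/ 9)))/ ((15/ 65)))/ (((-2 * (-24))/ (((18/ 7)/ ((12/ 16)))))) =9/ 140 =0.06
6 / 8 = 3 / 4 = 0.75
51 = 51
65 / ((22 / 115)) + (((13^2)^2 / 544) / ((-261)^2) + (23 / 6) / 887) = 339.78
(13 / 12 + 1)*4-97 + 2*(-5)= -296 / 3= -98.67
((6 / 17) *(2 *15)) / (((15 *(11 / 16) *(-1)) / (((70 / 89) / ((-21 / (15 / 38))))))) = 4800 / 316217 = 0.02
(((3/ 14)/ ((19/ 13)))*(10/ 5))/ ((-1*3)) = -0.10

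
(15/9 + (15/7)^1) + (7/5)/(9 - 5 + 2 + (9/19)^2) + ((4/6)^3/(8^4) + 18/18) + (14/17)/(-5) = 4.87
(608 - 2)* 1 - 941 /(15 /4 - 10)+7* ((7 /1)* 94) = 134064 /25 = 5362.56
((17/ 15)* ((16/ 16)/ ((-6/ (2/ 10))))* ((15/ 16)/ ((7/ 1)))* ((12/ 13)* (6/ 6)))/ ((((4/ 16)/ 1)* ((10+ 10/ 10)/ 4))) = -34/ 5005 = -0.01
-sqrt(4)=-2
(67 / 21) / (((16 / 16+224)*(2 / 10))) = 67 / 945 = 0.07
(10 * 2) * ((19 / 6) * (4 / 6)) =380 / 9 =42.22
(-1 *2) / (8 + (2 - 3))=-2 / 7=-0.29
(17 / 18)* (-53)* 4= -1802 / 9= -200.22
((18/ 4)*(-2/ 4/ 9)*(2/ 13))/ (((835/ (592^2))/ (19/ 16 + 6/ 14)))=-1982312/ 75985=-26.09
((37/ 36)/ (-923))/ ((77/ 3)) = -37/ 852852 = -0.00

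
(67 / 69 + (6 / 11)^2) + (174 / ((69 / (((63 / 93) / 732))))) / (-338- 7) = 1535439689 / 1210410190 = 1.27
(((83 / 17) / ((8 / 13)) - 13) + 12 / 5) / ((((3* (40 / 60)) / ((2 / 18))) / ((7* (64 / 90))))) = -25382 / 34425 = -0.74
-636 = -636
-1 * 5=-5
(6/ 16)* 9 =27/ 8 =3.38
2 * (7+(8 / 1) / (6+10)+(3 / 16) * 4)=33 / 2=16.50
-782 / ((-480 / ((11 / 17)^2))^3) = 40745903 / 78512412672000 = 0.00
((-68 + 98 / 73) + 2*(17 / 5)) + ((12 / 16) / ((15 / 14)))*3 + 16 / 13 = -536439 / 9490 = -56.53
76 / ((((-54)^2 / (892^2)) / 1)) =15117616 / 729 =20737.47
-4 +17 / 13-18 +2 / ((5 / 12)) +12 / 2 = -643 / 65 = -9.89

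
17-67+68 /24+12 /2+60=113 /6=18.83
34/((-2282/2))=-34/1141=-0.03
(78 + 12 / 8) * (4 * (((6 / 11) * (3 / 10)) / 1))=2862 / 55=52.04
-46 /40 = -23 /20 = -1.15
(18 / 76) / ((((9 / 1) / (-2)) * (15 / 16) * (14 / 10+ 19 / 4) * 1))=-0.01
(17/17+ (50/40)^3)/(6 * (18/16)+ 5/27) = 729/1712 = 0.43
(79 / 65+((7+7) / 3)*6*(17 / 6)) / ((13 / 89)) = 1397923 / 2535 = 551.45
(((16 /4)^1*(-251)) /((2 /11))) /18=-2761 /9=-306.78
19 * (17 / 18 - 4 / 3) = -133 / 18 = -7.39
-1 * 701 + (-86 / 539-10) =-383315 / 539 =-711.16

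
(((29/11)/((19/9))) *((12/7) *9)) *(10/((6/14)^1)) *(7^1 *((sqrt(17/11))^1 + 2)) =657720 *sqrt(187)/2299 + 1315440/209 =10206.19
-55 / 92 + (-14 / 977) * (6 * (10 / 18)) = -0.65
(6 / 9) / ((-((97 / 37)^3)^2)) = -5131452818 / 2498916014787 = -0.00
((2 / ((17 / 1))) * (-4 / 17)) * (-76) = 608 / 289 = 2.10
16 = 16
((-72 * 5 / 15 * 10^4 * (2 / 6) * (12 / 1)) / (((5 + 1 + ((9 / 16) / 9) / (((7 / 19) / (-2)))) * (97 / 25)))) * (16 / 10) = -2150400000 / 30749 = -69933.98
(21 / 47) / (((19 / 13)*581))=39 / 74119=0.00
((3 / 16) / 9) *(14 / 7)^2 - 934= -11207 / 12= -933.92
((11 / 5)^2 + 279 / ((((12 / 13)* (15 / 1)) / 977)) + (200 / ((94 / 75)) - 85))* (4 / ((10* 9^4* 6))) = 92900033 / 462550500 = 0.20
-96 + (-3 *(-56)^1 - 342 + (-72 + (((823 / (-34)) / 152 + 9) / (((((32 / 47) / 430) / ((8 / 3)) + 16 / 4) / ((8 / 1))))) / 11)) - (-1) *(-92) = -124212258359 / 287267156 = -432.39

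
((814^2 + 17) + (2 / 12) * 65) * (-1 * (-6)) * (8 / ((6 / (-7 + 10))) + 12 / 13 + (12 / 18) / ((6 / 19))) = 3272036489 / 117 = 27966123.84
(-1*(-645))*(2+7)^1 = 5805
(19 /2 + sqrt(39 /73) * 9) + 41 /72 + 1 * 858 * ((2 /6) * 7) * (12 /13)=1864.65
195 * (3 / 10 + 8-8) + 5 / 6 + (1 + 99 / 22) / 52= 18545 / 312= 59.44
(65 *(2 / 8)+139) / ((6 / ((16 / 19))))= 414 / 19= 21.79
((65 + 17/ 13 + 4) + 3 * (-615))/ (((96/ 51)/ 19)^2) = -2406974359/ 13312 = -180812.38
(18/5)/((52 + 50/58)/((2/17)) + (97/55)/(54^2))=16743672/2089834403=0.01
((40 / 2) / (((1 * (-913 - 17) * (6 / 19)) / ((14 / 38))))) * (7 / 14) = -7 / 558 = -0.01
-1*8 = -8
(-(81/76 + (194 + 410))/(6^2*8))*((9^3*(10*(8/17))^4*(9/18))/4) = -8764200000/93347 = -93888.39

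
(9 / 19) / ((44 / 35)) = 315 / 836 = 0.38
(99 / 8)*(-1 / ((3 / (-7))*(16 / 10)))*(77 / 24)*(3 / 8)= 21.71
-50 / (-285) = 10 / 57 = 0.18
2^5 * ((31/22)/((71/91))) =45136/781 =57.79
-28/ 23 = -1.22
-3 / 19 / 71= -3 / 1349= -0.00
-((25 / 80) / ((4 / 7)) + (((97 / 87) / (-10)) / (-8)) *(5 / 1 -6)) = -14837 / 27840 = -0.53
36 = 36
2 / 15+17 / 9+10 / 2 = 316 / 45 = 7.02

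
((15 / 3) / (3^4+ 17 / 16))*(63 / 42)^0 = 80 / 1313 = 0.06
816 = 816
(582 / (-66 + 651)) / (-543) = -0.00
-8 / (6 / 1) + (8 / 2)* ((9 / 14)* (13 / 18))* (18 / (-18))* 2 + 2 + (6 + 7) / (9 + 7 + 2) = -293 / 126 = -2.33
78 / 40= 39 / 20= 1.95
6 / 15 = 2 / 5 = 0.40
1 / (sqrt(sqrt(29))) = 29^(3 / 4) / 29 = 0.43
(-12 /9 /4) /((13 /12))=-0.31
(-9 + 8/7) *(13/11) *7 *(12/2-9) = 195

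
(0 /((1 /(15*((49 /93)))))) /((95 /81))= 0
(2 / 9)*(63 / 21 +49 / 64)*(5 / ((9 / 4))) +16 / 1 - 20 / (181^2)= 379130093 / 21229128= 17.86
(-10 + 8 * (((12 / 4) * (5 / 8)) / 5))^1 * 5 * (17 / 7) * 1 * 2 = -170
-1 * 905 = -905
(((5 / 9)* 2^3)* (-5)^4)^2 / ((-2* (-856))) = 39062500 / 8667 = 4507.04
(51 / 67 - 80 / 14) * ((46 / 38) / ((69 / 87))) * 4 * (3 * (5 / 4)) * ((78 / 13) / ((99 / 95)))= -3368350 / 5159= -652.91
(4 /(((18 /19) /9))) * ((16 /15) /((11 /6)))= 1216 /55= 22.11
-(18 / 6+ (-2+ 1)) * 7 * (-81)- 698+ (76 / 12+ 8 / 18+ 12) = 4093 / 9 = 454.78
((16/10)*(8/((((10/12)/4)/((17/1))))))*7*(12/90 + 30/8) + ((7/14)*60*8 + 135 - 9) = 28758.45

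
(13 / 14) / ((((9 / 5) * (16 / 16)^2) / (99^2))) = 70785 / 14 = 5056.07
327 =327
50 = 50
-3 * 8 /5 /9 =-8 /15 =-0.53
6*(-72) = -432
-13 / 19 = -0.68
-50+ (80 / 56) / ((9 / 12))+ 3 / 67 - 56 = -146399 / 1407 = -104.05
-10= -10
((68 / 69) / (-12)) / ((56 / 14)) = -17 / 828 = -0.02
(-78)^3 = -474552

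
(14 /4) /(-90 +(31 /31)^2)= -7 /178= -0.04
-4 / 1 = -4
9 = 9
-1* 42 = -42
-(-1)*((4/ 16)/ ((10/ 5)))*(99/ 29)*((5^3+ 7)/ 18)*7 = 2541/ 116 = 21.91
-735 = -735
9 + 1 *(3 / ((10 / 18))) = 14.40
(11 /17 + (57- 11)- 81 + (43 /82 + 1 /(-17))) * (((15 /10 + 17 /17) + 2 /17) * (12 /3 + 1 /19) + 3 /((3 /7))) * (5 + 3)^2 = -8597498000 /225131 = -38188.87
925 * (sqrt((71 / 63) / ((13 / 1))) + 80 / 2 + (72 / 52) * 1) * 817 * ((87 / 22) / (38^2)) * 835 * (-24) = -4663580168250 / 2717 - 2889454875 * sqrt(6461) / 19019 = -1728656425.68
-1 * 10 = -10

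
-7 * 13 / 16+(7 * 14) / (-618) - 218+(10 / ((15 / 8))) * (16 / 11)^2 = -42386629 / 199408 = -212.56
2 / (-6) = -1 / 3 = -0.33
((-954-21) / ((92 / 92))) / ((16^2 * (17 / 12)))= -2925 / 1088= -2.69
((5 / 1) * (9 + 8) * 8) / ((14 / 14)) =680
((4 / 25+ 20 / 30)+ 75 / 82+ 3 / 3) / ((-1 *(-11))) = 16859 / 67650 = 0.25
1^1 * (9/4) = 2.25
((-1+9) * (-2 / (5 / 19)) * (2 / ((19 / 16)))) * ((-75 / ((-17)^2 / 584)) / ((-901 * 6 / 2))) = -5.74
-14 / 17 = -0.82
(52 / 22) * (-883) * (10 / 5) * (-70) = 292192.73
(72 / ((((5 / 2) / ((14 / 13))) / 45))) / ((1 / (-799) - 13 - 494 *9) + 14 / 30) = -217455840 / 694661981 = -0.31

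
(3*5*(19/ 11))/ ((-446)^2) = 285/ 2188076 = 0.00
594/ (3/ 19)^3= 150898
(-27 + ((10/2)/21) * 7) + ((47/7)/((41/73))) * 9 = 70825/861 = 82.26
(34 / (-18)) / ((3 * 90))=-0.01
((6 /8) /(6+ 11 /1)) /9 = 1 /204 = 0.00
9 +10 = 19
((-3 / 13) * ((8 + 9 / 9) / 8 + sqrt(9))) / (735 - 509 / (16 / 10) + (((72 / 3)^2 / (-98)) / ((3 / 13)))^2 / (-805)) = -191347695 / 83634780359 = -0.00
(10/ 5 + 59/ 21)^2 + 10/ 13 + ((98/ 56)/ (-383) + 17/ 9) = 25163237/ 975884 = 25.79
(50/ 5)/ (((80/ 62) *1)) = 31/ 4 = 7.75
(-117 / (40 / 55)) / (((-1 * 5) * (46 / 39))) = 27.28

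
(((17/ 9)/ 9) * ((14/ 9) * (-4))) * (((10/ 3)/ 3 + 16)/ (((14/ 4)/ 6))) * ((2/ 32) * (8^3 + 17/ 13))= -34939828/ 28431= -1228.93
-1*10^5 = -100000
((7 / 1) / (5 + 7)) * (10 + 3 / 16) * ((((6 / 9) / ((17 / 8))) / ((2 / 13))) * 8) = 14833 / 153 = 96.95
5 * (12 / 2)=30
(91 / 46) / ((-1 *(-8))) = 91 / 368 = 0.25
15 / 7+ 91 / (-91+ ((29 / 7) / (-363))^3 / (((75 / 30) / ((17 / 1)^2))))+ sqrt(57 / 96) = 1.91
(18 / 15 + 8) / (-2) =-23 / 5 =-4.60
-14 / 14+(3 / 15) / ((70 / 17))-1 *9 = -3483 / 350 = -9.95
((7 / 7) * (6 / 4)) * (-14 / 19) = -21 / 19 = -1.11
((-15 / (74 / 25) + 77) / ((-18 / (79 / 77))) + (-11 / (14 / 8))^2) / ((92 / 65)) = 1652472445 / 66051216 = 25.02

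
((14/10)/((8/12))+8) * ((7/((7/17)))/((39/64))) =54944/195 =281.76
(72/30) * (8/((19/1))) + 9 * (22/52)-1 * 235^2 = -55220.18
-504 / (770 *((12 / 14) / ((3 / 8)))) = -63 / 220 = -0.29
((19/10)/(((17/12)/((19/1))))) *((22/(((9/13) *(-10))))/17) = -103246/21675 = -4.76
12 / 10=6 / 5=1.20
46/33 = 1.39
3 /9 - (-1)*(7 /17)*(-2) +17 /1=842 /51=16.51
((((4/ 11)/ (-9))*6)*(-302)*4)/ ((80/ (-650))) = -78520/ 33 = -2379.39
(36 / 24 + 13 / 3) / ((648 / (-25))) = -875 / 3888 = -0.23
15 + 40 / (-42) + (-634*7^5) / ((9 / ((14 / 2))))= -522125377 / 63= -8287704.40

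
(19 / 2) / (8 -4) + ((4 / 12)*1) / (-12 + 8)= 55 / 24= 2.29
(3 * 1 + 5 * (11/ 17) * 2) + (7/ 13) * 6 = 2807/ 221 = 12.70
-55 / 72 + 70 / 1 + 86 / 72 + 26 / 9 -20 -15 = 2759 / 72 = 38.32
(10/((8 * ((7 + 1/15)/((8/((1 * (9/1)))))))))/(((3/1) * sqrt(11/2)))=25 * sqrt(22)/5247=0.02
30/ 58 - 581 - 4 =-16950/ 29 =-584.48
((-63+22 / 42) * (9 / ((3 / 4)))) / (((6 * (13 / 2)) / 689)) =-278144 / 21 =-13244.95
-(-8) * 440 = 3520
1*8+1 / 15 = 121 / 15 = 8.07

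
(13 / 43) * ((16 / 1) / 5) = 208 / 215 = 0.97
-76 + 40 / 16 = -147 / 2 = -73.50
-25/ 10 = -5/ 2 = -2.50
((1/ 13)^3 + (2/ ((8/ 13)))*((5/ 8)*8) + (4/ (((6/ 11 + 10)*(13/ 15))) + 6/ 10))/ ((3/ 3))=22029561/ 1274260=17.29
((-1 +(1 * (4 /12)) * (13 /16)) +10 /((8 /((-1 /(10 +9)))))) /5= -145 /912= -0.16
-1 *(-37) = 37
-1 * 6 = -6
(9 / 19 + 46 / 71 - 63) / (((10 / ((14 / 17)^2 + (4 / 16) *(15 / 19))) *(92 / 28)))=-5618509729 / 3407385140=-1.65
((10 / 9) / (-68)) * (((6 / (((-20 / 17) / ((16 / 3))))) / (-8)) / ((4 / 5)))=-5 / 72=-0.07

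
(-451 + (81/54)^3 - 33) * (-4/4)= 480.62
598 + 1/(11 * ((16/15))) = 105263/176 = 598.09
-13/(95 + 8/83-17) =-1079/6482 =-0.17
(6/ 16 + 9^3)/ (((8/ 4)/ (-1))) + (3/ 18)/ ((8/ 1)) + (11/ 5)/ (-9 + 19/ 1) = -54667/ 150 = -364.45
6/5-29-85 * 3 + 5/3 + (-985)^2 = 14549158/15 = 969943.87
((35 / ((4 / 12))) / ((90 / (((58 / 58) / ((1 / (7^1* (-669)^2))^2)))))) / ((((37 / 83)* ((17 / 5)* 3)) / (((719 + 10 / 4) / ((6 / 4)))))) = 41185802321719965 / 34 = 1211347127109410.74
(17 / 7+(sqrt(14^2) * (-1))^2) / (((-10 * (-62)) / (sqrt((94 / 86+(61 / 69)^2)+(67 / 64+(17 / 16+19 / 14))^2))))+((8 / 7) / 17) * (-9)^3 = -5832 / 119+463 * sqrt(24543408763441) / 1922932480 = -47.82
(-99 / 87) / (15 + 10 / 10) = -33 / 464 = -0.07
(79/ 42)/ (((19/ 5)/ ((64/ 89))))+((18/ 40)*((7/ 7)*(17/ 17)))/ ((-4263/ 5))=10248461/ 28834932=0.36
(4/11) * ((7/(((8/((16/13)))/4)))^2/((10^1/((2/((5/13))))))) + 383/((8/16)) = 2750994/3575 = 769.51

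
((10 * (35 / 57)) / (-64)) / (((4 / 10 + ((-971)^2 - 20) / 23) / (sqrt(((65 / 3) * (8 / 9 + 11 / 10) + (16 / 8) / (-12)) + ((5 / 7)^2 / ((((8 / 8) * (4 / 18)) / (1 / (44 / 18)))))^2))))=-2875 * sqrt(16494414897) / 23835350867328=-0.00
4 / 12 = 1 / 3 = 0.33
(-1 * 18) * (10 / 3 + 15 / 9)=-90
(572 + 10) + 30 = 612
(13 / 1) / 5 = 13 / 5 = 2.60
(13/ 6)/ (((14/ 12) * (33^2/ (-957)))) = -377/ 231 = -1.63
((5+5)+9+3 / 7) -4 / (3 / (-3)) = 164 / 7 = 23.43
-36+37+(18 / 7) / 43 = 319 / 301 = 1.06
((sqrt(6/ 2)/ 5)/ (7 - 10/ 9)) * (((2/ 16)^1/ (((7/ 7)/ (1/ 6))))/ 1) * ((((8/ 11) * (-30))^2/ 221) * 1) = 2160 * sqrt(3)/ 1417273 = 0.00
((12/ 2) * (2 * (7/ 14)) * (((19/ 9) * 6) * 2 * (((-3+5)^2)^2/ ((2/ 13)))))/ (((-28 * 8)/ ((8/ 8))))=-494/ 7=-70.57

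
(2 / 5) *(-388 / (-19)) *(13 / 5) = 10088 / 475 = 21.24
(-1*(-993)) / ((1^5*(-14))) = -993 / 14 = -70.93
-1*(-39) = 39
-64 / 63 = -1.02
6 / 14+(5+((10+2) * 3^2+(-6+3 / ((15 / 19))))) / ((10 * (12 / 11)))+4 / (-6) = 6943 / 700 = 9.92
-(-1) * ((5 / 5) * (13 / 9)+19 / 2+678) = 12401 / 18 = 688.94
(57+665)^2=521284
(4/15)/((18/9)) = 2/15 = 0.13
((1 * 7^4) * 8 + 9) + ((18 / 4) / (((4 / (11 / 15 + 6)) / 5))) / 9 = 461309 / 24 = 19221.21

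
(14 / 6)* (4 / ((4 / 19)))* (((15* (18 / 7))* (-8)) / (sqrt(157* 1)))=-13680* sqrt(157) / 157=-1091.78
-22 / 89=-0.25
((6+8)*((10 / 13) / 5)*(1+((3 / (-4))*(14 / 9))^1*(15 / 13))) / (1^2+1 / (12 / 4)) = -189 / 338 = -0.56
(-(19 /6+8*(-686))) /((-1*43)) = -32909 /258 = -127.55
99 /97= 1.02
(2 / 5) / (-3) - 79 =-1187 / 15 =-79.13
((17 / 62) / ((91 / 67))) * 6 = 3417 / 2821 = 1.21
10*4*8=320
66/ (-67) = -66/ 67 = -0.99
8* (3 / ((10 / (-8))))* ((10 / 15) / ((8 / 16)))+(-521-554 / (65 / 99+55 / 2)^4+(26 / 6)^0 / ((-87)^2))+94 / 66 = -43847800180444619879251 / 80428631142273046875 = -545.18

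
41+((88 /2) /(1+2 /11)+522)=7803 /13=600.23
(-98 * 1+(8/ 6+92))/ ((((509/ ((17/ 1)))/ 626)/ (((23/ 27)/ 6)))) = -1713362/ 123687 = -13.85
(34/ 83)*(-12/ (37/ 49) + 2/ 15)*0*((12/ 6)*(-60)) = 0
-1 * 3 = -3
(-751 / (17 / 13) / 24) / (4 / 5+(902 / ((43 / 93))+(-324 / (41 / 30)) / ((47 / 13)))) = -4044859715 / 318813506832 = -0.01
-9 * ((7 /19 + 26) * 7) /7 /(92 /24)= -27054 /437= -61.91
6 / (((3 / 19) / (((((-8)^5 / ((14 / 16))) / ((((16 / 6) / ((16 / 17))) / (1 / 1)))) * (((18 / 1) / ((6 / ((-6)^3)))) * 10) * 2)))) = 774604062720 / 119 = 6509277837.98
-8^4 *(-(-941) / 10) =-1927168 / 5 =-385433.60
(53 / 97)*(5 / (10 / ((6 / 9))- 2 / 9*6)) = 795 / 3977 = 0.20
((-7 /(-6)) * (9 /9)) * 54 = 63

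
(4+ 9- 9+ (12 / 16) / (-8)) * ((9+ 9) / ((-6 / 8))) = -375 / 4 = -93.75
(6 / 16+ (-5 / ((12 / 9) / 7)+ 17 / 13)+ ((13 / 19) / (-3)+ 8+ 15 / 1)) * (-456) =10643 / 13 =818.69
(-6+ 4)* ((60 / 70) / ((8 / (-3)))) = 9 / 14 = 0.64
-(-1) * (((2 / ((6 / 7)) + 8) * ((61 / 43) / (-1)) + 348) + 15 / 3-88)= 32294 / 129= 250.34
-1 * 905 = -905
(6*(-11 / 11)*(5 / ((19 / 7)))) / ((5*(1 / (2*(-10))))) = 840 / 19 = 44.21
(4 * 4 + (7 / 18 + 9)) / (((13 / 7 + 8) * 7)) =457 / 1242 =0.37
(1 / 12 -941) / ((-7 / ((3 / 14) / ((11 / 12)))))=4839 / 154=31.42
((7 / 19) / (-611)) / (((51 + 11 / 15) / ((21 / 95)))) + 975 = 166884018159 / 171163096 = 975.00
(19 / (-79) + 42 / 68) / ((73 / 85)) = 5065 / 11534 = 0.44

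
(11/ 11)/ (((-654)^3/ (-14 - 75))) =89/ 279726264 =0.00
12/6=2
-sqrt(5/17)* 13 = -13* sqrt(85)/17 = -7.05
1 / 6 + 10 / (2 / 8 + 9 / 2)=259 / 114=2.27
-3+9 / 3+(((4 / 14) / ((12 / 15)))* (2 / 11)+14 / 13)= 1.14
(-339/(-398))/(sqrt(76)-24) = -1017/24875-339 * sqrt(19)/99500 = -0.06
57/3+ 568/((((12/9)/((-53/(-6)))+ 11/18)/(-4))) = -2153675/727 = -2962.41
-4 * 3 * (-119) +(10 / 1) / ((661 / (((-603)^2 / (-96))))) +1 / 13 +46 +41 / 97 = 18900237229 / 13336336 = 1417.20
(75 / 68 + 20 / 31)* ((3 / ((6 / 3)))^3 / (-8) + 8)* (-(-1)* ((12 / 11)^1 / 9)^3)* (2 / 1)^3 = 324950 / 1721709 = 0.19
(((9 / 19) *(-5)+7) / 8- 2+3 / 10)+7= 1117 / 190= 5.88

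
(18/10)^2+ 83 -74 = 306/25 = 12.24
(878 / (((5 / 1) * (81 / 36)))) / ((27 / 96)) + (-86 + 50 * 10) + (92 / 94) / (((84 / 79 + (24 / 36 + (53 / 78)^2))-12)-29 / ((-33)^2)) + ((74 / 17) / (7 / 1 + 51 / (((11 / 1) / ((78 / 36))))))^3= 14446713776858425320199114 / 20894614150948646484375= 691.41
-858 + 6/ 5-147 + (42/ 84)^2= -20071/ 20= -1003.55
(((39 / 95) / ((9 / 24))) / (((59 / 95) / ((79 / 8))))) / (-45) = -1027 / 2655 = -0.39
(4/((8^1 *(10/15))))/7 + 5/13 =179/364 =0.49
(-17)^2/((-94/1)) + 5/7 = -1553/658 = -2.36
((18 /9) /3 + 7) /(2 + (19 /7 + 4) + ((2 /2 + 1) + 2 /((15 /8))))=805 /1237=0.65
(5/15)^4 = 1/81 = 0.01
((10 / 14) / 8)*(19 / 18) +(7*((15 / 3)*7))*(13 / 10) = 321143 / 1008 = 318.59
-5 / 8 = -0.62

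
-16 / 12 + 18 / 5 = 34 / 15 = 2.27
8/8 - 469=-468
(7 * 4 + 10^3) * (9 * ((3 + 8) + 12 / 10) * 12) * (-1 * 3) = -20317392 / 5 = -4063478.40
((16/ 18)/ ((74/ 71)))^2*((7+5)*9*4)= 1290496/ 4107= 314.22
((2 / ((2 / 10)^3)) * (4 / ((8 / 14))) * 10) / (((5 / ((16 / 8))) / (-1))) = -7000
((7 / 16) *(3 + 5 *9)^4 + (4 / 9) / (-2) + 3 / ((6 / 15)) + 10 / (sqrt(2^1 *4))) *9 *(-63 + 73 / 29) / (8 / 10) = -183310132195 / 116 - 197325 *sqrt(2) / 116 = -1580262165.99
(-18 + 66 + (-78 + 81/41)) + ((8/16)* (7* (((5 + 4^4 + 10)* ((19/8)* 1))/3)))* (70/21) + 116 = 7648519/2952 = 2590.96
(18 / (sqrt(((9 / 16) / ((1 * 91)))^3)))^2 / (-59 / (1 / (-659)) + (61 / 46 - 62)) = 81134190592 / 2295945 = 35338.04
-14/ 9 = -1.56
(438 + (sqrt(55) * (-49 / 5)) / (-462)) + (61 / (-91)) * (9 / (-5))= 7 * sqrt(55) / 330 + 199839 / 455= 439.36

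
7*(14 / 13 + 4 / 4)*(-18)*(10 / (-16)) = 8505 / 52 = 163.56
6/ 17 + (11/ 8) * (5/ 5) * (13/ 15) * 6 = 2551/ 340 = 7.50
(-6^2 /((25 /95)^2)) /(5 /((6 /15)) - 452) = 8664 /7325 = 1.18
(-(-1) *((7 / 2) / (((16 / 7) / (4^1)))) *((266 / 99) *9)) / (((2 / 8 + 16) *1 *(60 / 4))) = 6517 / 10725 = 0.61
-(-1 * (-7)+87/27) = -92/9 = -10.22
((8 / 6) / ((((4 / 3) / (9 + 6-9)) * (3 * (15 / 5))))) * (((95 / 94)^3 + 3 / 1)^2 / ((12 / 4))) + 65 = 68.61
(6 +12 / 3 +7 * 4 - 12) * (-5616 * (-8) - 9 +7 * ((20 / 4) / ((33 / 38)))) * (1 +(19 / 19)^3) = 77150164 / 33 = 2337883.76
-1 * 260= -260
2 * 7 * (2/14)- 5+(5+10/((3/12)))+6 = 48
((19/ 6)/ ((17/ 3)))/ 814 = 19/ 27676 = 0.00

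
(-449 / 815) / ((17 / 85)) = -449 / 163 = -2.75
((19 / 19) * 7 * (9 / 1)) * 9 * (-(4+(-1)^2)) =-2835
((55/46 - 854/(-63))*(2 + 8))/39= 3.78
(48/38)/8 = 3/19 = 0.16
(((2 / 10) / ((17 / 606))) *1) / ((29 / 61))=36966 / 2465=15.00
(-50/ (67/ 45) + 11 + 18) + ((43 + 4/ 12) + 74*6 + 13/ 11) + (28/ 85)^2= 7732310024/ 15974475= 484.04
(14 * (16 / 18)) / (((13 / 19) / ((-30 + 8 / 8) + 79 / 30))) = -479.56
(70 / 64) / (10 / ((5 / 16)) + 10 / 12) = 105 / 3152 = 0.03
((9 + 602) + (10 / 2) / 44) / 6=8963 / 88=101.85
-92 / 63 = -1.46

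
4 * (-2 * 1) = -8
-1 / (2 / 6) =-3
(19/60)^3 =6859/216000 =0.03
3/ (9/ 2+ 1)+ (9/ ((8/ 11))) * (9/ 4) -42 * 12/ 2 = -78711/ 352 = -223.61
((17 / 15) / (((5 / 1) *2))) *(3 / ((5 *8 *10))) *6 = 0.01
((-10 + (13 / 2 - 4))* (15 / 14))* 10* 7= -1125 / 2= -562.50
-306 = -306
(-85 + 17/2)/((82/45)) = -6885/164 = -41.98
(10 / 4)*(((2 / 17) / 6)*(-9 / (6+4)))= -3 / 68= -0.04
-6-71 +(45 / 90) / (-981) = -77.00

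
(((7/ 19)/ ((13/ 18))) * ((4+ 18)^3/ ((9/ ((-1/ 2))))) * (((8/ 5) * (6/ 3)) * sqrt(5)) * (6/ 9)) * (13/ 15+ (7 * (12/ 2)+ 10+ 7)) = -2141866496 * sqrt(5)/ 55575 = -86178.30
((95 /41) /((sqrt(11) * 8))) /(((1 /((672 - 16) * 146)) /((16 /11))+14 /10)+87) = 2219200 * sqrt(11) /7450607197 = 0.00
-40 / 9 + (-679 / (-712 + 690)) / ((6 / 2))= 5.84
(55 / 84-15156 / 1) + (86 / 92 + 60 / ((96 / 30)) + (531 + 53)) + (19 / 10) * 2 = -35133083 / 2415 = -14547.86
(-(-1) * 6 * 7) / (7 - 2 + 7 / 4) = 56 / 9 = 6.22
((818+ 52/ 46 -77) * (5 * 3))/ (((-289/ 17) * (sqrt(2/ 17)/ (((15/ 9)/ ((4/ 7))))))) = -2987075 * sqrt(34)/ 3128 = -5568.25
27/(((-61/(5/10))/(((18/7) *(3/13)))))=-0.13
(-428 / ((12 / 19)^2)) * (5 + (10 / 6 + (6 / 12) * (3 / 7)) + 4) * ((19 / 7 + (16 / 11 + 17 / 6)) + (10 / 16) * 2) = -134600609875 / 1397088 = -96343.69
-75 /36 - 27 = -349 /12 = -29.08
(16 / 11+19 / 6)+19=23.62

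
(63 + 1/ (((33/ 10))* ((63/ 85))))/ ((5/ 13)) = 1713751/ 10395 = 164.86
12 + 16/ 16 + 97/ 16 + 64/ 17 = 6209/ 272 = 22.83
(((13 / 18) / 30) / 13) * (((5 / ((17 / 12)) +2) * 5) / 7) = 47 / 6426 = 0.01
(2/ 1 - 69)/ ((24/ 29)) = -1943/ 24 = -80.96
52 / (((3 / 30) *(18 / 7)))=1820 / 9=202.22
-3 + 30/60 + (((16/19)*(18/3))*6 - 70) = -1603/38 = -42.18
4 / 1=4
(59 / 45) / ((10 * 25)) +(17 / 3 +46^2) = 23868809 / 11250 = 2121.67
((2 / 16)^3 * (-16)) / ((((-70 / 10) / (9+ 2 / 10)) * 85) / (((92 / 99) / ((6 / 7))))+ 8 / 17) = 8993 / 17031176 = 0.00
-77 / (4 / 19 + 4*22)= -1463 / 1676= -0.87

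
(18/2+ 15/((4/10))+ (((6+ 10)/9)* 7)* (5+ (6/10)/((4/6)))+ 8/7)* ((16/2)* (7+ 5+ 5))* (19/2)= 49271066/315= 156416.08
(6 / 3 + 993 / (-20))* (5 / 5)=-953 / 20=-47.65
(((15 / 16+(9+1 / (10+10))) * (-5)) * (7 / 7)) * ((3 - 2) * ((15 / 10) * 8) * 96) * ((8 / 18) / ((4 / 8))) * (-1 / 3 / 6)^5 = 1598 / 59049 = 0.03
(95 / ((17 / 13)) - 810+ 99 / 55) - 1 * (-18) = -60992 / 85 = -717.55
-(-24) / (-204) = -2 / 17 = -0.12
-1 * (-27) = 27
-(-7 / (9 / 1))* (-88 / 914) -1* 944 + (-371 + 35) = -5264948 / 4113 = -1280.07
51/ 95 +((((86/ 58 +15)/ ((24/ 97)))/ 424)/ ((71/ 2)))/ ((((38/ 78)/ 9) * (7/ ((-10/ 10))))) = 609771369/ 1161111280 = 0.53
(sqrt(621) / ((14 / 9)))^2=50301 / 196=256.64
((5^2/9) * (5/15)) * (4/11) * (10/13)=1000/3861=0.26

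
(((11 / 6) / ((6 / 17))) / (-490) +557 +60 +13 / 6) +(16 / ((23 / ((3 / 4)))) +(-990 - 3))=-151464281 / 405720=-373.32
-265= -265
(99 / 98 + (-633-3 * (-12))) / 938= -58407 / 91924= -0.64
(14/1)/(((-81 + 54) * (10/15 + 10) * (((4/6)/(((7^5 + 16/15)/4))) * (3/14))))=-12353929/8640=-1429.85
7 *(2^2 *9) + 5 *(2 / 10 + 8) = 293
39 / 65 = 3 / 5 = 0.60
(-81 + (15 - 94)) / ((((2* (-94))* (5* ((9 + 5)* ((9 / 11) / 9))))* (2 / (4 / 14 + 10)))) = 0.69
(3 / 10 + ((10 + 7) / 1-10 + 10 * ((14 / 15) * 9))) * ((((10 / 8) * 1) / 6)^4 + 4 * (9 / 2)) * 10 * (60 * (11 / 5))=59982751499 / 27648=2169515.03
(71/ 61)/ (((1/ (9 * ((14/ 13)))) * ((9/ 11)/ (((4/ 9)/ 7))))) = 6248/ 7137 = 0.88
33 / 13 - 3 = -6 / 13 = -0.46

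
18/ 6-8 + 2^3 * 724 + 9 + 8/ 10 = 28984/ 5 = 5796.80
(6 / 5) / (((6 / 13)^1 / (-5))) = -13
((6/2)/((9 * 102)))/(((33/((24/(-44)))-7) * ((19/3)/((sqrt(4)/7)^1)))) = -2/915705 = -0.00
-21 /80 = -0.26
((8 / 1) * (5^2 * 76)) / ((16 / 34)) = 32300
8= 8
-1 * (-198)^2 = -39204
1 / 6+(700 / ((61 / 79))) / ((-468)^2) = 0.17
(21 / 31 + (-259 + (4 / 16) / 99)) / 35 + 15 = 3273763 / 429660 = 7.62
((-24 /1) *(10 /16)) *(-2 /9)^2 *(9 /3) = -20 /9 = -2.22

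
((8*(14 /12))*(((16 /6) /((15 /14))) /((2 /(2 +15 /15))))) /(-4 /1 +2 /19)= -14896 /1665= -8.95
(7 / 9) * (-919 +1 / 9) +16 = -56594 / 81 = -698.69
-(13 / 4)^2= -169 / 16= -10.56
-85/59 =-1.44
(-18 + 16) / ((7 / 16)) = -32 / 7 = -4.57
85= 85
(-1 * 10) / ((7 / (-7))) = 10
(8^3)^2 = 262144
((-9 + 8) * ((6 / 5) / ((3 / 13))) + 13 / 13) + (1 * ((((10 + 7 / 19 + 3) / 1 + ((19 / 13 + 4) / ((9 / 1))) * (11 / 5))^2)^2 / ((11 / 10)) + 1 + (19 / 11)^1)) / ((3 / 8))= 11414272941398194047571 / 100735327726444125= 113309.53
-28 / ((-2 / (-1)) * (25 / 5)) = -14 / 5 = -2.80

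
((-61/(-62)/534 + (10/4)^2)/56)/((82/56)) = 103493/1357428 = 0.08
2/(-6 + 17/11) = -22/49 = -0.45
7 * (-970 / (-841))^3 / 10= 638871100 / 594823321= 1.07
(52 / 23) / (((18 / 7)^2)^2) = 31213 / 603612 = 0.05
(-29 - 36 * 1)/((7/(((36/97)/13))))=-180/679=-0.27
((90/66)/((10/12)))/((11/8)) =144/121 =1.19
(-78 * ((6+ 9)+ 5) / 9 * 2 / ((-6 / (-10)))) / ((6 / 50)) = -130000 / 27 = -4814.81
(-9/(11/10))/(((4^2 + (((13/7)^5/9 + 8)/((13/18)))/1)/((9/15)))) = -655473/4069175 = -0.16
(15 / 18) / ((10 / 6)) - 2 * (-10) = 41 / 2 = 20.50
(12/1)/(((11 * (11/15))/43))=7740/121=63.97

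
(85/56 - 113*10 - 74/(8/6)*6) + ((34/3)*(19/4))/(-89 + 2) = -21370067/14616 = -1462.10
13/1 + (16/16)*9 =22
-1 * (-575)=575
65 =65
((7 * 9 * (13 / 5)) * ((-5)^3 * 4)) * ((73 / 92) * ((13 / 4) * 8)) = -38861550 / 23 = -1689632.61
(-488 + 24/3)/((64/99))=-1485/2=-742.50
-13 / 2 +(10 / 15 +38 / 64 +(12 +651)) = 63145 / 96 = 657.76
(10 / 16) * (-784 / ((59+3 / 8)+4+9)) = -3920 / 579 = -6.77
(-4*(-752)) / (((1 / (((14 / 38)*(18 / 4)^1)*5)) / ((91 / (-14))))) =-3079440 / 19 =-162075.79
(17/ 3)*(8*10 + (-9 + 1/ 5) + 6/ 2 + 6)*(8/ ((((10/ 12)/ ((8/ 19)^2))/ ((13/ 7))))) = 90747904/ 63175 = 1436.45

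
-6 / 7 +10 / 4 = 23 / 14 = 1.64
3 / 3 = 1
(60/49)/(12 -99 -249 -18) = -10/2891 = -0.00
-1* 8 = -8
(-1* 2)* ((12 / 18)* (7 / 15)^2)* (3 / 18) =-98 / 2025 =-0.05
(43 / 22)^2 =1849 / 484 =3.82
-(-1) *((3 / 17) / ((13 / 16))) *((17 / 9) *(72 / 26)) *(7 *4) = 5376 / 169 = 31.81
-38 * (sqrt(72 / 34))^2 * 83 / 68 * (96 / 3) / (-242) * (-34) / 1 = -908352 / 2057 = -441.59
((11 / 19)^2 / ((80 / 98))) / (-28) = -847 / 57760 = -0.01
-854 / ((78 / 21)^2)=-20923 / 338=-61.90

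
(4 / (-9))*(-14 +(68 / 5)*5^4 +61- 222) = -3700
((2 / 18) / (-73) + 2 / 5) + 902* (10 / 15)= 1976689 / 3285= 601.73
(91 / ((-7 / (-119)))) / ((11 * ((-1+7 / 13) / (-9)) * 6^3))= 20111 / 1584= 12.70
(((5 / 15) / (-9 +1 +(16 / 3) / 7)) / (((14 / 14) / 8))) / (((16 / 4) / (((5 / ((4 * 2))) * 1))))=-0.06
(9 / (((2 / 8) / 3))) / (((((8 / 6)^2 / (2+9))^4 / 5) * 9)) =1440894015 / 16384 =87945.19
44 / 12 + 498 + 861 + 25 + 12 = 4199 / 3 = 1399.67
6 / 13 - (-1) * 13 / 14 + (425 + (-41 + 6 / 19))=1333771 / 3458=385.71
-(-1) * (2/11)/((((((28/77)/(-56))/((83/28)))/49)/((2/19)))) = -8134/19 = -428.11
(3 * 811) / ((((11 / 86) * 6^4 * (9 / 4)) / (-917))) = -31978541 / 5346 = -5981.77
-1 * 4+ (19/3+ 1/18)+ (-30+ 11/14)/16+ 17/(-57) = 10141/38304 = 0.26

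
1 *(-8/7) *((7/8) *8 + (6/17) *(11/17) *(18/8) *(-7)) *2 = -2248/289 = -7.78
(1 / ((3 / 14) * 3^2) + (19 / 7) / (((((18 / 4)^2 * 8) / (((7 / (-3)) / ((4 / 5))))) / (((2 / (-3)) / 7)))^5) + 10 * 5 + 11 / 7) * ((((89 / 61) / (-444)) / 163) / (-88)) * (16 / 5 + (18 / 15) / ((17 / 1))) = 0.00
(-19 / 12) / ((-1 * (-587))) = -19 / 7044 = -0.00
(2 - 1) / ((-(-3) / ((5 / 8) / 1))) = 5 / 24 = 0.21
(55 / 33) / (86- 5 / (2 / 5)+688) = 10 / 4569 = 0.00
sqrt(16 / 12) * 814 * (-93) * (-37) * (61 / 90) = 2192127.30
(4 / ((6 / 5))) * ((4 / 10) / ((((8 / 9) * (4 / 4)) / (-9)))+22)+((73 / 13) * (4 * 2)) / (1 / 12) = 46715 / 78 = 598.91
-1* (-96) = 96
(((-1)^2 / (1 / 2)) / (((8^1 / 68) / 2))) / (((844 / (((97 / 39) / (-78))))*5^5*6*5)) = -1649 / 120349125000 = -0.00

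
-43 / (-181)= 43 / 181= 0.24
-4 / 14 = -0.29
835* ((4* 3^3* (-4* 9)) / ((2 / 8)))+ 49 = -12985871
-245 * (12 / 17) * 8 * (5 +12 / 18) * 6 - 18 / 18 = -47041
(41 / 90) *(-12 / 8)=-41 / 60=-0.68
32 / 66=16 / 33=0.48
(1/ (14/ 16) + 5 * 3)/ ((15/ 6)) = 226/ 35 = 6.46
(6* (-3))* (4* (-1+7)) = -432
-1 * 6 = -6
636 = 636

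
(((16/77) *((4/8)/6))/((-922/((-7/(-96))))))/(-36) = 1/26288064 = 0.00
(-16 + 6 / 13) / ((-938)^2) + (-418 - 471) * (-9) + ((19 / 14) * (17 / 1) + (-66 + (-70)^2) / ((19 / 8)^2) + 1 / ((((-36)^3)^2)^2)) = 43440165936532299385169561209837 / 4891321944842327589868535808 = 8881.07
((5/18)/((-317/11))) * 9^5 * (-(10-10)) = 0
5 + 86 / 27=221 / 27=8.19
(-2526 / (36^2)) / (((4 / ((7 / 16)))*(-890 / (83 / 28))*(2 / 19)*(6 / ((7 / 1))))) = 4647419 / 590561280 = 0.01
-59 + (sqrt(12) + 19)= -40 + 2 * sqrt(3)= -36.54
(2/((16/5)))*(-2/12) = -5/48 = -0.10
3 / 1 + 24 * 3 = 75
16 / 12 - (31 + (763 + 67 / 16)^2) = -452049659 / 768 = -588606.33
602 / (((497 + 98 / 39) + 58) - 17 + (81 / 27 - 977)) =-11739 / 8453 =-1.39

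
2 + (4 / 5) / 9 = 94 / 45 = 2.09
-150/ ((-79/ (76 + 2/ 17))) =194100/ 1343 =144.53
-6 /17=-0.35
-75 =-75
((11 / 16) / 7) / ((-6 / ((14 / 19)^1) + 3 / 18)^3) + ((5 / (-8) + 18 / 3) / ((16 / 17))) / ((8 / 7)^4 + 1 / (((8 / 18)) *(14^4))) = 32990496503258 / 9855740342375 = 3.35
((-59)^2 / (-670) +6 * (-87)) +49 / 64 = -11286657 / 21440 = -526.43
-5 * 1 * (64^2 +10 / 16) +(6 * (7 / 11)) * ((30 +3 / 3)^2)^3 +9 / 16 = 596398868701 / 176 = 3388629935.80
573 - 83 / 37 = 21118 / 37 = 570.76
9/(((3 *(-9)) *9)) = -1/27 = -0.04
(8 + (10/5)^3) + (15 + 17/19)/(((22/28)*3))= 14260/627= 22.74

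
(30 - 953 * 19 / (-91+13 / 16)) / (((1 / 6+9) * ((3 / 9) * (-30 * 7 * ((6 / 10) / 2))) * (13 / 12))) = -2664016 / 2407405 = -1.11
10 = 10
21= 21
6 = 6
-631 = -631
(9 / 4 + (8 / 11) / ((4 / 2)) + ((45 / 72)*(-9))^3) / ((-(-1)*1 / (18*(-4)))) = 8888895 / 704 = 12626.27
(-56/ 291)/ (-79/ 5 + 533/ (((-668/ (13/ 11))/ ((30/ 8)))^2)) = 241889105920/ 19830470527821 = 0.01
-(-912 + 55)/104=857/104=8.24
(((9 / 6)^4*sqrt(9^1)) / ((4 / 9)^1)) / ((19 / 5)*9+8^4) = 0.01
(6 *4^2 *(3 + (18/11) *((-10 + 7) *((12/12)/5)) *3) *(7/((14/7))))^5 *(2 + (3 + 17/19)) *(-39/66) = -757589662293295104/105186434375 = -7202351.39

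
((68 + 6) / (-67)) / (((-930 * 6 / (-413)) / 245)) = -748769 / 37386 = -20.03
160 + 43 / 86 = 321 / 2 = 160.50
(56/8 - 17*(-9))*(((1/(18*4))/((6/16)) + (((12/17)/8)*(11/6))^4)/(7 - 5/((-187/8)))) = 1197717565/1431569592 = 0.84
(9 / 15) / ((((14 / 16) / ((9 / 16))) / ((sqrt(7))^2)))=27 / 10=2.70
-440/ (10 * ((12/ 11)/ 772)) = -93412/ 3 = -31137.33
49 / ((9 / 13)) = 637 / 9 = 70.78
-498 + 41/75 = -37309/75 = -497.45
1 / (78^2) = 1 / 6084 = 0.00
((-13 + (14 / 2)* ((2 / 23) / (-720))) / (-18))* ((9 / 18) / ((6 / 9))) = 107647 / 198720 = 0.54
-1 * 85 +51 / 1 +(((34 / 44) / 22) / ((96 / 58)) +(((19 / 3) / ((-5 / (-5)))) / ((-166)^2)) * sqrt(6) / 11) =-789395 / 23232 +19 * sqrt(6) / 909348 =-33.98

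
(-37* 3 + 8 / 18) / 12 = -995 / 108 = -9.21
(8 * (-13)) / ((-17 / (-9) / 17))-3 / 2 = -1875 / 2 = -937.50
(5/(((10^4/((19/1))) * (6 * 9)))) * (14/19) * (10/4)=7/21600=0.00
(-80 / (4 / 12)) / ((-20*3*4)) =1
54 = 54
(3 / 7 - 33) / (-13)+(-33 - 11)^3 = -7751516 / 91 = -85181.49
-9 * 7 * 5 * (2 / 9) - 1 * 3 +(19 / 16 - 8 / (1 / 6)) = -1917 / 16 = -119.81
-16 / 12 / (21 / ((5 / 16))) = -0.02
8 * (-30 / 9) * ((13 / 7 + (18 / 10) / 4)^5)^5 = -537109777463978469277032845116251917823805181431970700691497443 / 16874548427193139917943209984000000000000000000000000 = -31829579308.83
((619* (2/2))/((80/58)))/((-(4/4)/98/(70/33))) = -6157193/66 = -93290.80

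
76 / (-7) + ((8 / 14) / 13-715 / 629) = -684001 / 57239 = -11.95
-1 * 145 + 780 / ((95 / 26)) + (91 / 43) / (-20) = 1117131 / 16340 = 68.37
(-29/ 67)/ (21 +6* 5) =-29/ 3417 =-0.01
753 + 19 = 772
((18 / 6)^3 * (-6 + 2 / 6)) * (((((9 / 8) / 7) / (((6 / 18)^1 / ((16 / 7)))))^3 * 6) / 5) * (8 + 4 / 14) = -8384013216 / 4117715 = -2036.08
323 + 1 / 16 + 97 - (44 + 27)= 349.06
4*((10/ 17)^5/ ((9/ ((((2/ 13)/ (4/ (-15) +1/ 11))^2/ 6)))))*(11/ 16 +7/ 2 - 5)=-151250000/ 46569889743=-0.00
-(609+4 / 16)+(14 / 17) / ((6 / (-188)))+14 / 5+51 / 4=-315947 / 510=-619.50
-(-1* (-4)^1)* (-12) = 48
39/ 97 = 0.40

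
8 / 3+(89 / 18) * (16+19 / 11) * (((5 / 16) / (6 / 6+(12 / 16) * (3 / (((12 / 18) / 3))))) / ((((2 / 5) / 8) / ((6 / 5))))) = 2038 / 33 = 61.76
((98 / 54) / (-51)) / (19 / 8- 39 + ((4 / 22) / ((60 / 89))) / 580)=390775 / 402195078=0.00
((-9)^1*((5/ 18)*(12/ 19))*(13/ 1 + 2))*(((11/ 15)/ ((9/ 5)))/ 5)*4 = -440/ 57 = -7.72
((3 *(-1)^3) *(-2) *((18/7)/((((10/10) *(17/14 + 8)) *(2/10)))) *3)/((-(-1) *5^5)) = 216/26875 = 0.01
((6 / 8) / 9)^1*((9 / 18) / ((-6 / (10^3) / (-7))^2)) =1531250 / 27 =56712.96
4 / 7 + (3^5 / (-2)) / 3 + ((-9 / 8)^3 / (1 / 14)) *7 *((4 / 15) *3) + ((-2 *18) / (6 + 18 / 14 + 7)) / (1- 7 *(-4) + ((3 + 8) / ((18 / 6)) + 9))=-212264047 / 1400000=-151.62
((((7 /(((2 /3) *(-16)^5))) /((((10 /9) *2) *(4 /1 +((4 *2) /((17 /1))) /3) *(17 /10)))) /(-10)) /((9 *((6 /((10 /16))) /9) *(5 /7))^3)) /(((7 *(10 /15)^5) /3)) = 750141 /1165482325442560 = 0.00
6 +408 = 414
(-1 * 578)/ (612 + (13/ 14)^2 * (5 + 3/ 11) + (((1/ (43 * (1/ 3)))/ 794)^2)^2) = -423323556006091995809632/ 451554683306297330450035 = -0.94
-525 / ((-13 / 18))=726.92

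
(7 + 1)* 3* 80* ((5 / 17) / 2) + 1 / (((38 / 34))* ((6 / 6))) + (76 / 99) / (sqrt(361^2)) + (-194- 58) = 999275 / 31977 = 31.25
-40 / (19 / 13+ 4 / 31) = -16120 / 641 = -25.15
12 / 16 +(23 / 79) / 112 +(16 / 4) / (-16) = 4447 / 8848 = 0.50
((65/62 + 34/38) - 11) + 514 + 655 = 1366413/1178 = 1159.94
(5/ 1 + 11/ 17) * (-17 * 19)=-1824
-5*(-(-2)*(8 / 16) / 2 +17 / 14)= -60 / 7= -8.57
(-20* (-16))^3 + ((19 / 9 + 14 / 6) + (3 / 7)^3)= 101154829963 / 3087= 32768004.52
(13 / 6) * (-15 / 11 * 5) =-14.77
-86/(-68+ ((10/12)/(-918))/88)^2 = -20204665214976/1086353491855129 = -0.02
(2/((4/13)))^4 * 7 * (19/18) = 3798613/288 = 13189.63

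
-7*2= -14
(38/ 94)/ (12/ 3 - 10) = -19/ 282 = -0.07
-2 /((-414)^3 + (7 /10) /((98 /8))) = 35 /1241764019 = 0.00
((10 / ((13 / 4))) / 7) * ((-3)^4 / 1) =3240 / 91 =35.60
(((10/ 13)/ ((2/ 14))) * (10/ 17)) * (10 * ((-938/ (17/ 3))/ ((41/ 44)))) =-866712000/ 154037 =-5626.65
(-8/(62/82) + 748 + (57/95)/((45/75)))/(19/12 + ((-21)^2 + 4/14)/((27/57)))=5768532/7290053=0.79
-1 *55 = -55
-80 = -80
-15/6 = -5/2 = -2.50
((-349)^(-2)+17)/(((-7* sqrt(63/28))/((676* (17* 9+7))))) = -149305361920/852607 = -175116.28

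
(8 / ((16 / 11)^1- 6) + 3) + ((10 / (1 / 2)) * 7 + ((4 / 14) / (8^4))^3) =10403553252212761 / 73658689126400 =141.24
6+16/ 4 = 10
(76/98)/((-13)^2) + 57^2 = 26905007/8281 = 3249.00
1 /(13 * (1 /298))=298 /13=22.92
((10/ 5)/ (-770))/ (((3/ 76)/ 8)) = -608/ 1155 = -0.53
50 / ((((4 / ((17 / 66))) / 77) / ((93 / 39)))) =92225 / 156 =591.19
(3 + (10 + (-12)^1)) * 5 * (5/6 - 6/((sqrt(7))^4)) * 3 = 1045/98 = 10.66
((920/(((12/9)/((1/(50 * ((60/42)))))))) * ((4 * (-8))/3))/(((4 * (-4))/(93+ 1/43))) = 25760/43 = 599.07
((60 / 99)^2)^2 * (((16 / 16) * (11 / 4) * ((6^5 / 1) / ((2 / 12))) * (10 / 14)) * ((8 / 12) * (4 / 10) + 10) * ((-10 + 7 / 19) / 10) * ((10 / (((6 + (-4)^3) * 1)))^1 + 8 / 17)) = -41319936000 / 1133407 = -36456.40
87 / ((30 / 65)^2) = 4901 / 12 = 408.42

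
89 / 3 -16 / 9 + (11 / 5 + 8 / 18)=458 / 15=30.53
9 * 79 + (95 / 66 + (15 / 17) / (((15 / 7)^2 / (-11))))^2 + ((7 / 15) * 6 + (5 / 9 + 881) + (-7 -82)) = 1506.81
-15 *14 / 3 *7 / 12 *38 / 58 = -4655 / 174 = -26.75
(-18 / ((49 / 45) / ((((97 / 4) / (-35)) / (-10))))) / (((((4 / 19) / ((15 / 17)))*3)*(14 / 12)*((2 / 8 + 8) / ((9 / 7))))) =-0.21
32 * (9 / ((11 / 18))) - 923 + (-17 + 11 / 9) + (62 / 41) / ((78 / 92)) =-24574723 / 52767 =-465.72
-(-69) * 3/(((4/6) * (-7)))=-621/14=-44.36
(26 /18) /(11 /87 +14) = 377 /3687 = 0.10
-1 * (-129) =129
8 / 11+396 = 4364 / 11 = 396.73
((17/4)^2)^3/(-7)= -24137569/28672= -841.85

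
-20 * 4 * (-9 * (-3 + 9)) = 4320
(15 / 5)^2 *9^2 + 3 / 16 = 11667 / 16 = 729.19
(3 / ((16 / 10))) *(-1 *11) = -165 / 8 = -20.62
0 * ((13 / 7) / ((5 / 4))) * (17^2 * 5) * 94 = 0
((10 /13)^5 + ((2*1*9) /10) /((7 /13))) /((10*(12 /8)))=46941281 /194928825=0.24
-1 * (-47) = 47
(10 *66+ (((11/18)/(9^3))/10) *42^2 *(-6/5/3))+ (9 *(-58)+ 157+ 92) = 7051997/18225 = 386.94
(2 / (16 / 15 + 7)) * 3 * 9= 810 / 121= 6.69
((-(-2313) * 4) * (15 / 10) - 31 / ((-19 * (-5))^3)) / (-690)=-11898650219 / 591588750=-20.11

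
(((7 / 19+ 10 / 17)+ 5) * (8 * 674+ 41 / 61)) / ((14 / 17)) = 316452786 / 8113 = 39005.64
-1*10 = -10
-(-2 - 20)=22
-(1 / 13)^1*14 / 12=-7 / 78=-0.09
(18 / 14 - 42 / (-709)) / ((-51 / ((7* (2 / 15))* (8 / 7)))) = -7120 / 253113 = -0.03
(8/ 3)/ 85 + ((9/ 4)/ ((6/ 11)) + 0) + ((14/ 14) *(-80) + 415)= 691879/ 2040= 339.16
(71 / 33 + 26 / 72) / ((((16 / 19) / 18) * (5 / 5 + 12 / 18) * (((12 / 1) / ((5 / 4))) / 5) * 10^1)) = 18905 / 11264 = 1.68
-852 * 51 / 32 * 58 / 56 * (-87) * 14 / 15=9135783 / 80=114197.29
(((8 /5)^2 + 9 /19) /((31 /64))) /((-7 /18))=-1660032 /103075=-16.11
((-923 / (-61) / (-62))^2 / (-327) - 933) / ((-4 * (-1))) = -4363877292613 / 18709009392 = -233.25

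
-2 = -2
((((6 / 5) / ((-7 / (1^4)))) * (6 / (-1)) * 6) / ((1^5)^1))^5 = 470184984576 / 52521875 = 8952.17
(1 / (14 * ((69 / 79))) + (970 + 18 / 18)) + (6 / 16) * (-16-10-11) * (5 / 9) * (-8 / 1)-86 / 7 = 328589 / 322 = 1020.46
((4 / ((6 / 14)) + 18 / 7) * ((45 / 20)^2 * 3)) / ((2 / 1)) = 10125 / 112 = 90.40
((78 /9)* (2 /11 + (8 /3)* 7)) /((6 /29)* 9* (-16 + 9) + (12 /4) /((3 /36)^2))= 234494 /601425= 0.39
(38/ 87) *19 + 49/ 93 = 23803/ 2697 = 8.83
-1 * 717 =-717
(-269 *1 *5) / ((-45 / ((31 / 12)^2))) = 258509 / 1296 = 199.47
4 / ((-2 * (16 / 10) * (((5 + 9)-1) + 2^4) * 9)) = -5 / 1044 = -0.00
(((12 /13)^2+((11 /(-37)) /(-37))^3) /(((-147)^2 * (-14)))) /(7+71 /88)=-16256452424740 /45059513207131642401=-0.00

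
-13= -13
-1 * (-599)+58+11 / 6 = 3953 / 6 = 658.83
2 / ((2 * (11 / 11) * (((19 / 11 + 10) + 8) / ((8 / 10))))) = 44 / 1085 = 0.04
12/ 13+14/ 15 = 362/ 195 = 1.86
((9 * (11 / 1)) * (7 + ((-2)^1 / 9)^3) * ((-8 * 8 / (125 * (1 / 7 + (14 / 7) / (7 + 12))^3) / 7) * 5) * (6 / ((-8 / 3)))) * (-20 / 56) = -391401976 / 29403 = -13311.63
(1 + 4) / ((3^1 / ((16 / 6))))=40 / 9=4.44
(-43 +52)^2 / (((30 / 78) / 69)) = 72657 / 5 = 14531.40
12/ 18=2/ 3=0.67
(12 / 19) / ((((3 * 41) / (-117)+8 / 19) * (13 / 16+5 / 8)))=-0.70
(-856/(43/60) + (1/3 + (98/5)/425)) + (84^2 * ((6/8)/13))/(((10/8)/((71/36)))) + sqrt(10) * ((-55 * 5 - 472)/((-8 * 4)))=-477.94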